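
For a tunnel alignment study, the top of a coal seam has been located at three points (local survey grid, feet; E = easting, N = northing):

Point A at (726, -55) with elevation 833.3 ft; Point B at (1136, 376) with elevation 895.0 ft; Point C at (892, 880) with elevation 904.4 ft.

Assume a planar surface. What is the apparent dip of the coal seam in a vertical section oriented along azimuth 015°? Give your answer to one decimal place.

Two edge vectors: Point A→Point B = (410, 431, 61.7), Point A→Point C = (166, 935, 71.1).
Normal n = (Point A→Point B) × (Point A→Point C) = (-27045.4, -18908.8, 311804).
So ∂z/∂E = −n_x/n_z = 0.08674 and ∂z/∂N = −n_y/n_z = 0.06064.
Unit vector along 015° is (sin 15°, cos 15°) = (0.2588, 0.9659).
Slope in that direction = a·(0.2588) + b·(0.9659) = 0.08103.
Apparent dip = arctan|0.08103| = 4.6° (true dip is 6.0°, so apparent ≤ true as expected).

4.6°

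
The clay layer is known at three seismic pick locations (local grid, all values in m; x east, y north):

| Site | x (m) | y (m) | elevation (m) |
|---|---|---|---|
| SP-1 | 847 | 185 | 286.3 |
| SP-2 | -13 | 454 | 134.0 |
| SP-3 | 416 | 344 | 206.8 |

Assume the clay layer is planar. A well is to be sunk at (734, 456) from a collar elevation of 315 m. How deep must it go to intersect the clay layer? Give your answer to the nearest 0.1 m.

79.6 m

Two edge vectors: SP-1→SP-2 = (-860, 269, -152.3), SP-1→SP-3 = (-431, 159, -79.5).
Normal n = (SP-1→SP-2) × (SP-1→SP-3) = (2830.2, -2728.7, -20801).
So ∂z/∂x = −n_x/n_z = 0.13606 and ∂z/∂y = −n_y/n_z = −0.13118.
Intercept c from SP-1: 286.3 − 115.24 + 24.27 = 195.33.
At (734, 456): z_contact = 99.87 − 59.82 + 195.33 = 235.38 m.
Depth below ground = 315 − 235.38 = 79.6 m.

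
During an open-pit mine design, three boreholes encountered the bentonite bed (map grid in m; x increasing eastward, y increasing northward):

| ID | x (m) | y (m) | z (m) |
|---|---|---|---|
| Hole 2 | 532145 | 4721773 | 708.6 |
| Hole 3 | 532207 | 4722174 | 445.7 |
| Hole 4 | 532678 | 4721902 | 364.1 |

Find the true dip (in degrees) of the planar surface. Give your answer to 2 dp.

37.53°

Let the plane be z = a·x + b·y + c.
Hole 3−Hole 2: 62a + 401b = −262.9;  Hole 4−Hole 2: 533a + 129b = −344.5.
Solving gives a = −0.50662, b = −0.57728.
Gradient magnitude |∇z| = √(a² + b²) = √(0.25667 + 0.33325) = 0.76806.
True dip = arctan(0.76806) = 37.53°, dipping toward NE (azimuth ≈ 041°).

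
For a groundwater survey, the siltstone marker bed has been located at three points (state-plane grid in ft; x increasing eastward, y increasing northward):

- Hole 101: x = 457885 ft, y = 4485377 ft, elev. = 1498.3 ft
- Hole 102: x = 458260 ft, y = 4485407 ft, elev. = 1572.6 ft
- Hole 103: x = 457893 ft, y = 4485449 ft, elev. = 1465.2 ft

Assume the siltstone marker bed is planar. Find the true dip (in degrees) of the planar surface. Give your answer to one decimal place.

28.4°

Two edge vectors: Hole 101→Hole 102 = (375, 30, 74.3), Hole 101→Hole 103 = (8, 72, -33.1).
Normal n = (Hole 101→Hole 102) × (Hole 101→Hole 103) = (-6342.6, 13006.9, 26760).
So ∂z/∂x = −n_x/n_z = 0.23702 and ∂z/∂y = −n_y/n_z = −0.48606.
Gradient magnitude |∇z| = √(a² + b²) = √(0.05618 + 0.23625) = 0.54077.
True dip = arctan(0.54077) = 28.4°, dipping toward NNW (azimuth ≈ 334°).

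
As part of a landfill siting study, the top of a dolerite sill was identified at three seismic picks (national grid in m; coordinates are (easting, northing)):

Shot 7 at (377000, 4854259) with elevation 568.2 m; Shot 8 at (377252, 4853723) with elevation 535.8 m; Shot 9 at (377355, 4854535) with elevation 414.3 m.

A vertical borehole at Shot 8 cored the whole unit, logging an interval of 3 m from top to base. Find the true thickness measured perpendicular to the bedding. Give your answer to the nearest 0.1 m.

2.8 m

Let the plane be z = a·E + b·N + c.
Shot 8−Shot 7: 252a − 536b = −32.4;  Shot 9−Shot 7: 355a + 276b = −153.9.
Solving gives a = −0.35189, b = −0.10499.
|∇z| = √(a²+b²) = 0.36722, so dip δ = arctan(0.36722) = 20.16°.
True thickness = vertical thickness × cos δ = 3 × cos 20.16° = 2.8 m.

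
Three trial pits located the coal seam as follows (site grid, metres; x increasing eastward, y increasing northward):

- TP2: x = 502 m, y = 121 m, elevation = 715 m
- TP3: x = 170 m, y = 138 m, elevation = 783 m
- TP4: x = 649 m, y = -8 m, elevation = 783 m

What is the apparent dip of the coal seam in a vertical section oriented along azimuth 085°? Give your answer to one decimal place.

Let the plane be z = a·x + b·y + c.
TP3−TP2: −332a + 17b = 68;  TP4−TP2: 147a − 129b = 68.
Solving gives a = −0.24618, b = −0.80766.
Unit vector along 085° is (sin 85°, cos 85°) = (0.9962, 0.0872).
Slope in that direction = a·(0.9962) + b·(0.0872) = −0.31563.
Apparent dip = arctan|0.31563| = 17.5° (true dip is 40.2°, so apparent ≤ true as expected).

17.5°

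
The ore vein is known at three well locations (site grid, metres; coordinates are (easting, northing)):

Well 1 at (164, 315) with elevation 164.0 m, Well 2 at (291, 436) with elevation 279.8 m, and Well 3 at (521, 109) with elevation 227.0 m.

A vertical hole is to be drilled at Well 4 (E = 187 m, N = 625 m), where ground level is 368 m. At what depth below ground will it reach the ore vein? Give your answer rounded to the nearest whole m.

Two edge vectors: Well 1→Well 2 = (127, 121, 115.8), Well 1→Well 3 = (357, -206, 63).
Normal n = (Well 1→Well 2) × (Well 1→Well 3) = (31477.8, 33339.6, -69359).
So ∂z/∂E = −n_x/n_z = 0.45384 and ∂z/∂N = −n_y/n_z = 0.48068.
Intercept c from Well 1: 164 − 74.43 − 151.41 = −61.84.
At (187, 625): z_contact = 84.9 + 300.4 − 61.84 = 323.4 m.
Depth below ground = 368 − 323.4 = 45 m.

45 m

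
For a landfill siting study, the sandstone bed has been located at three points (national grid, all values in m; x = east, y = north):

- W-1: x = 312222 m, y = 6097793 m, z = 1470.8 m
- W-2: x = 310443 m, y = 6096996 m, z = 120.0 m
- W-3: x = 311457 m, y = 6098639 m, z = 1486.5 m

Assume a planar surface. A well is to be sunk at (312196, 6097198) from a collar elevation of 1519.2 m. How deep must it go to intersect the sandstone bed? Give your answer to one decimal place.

Two edge vectors: W-1→W-2 = (-1779, -797, -1350.8), W-1→W-3 = (-765, 846, 15.7).
Normal n = (W-1→W-2) × (W-1→W-3) = (1130263.9, 1061292.3, -2114739).
So ∂z/∂x = −n_x/n_z = 0.534469691 and ∂z/∂y = −n_y/n_z = 0.501854981.
Intercept c from W-1: 1470.8 − 166873.20 − 3060207.79 = −3225610.18.
At (312196, 6097198): z_contact = 166859.30 + 3059909.18 − 3225610.18 = 1158.30 m.
Depth below ground = 1519.2 − 1158.30 = 360.9 m.

360.9 m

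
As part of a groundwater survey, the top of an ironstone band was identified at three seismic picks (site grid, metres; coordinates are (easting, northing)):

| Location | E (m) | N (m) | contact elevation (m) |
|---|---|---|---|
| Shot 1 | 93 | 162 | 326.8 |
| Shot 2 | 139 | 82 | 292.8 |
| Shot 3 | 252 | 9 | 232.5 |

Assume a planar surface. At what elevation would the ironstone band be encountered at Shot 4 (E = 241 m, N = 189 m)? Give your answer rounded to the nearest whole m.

Let the plane be z = a·E + b·N + c.
Shot 2−Shot 1: 46a − 80b = −34;  Shot 3−Shot 1: 159a − 153b = −94.3.
Solving gives a = −0.41218, b = 0.18800.
Then c = 326.8 − a·93 − b·162 = 334.68.
At (241, 189): z = −99.3 + 35.5 + 334.68 = 270.9 m.

271 m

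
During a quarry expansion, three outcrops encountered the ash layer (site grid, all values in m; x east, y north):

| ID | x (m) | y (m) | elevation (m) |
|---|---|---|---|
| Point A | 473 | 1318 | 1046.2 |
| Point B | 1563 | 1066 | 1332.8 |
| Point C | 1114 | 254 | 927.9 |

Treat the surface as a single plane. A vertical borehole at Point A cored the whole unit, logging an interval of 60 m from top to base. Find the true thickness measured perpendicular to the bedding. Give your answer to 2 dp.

Let the plane be z = a·x + b·y + c.
Point B−Point A: 1090a − 252b = 286.6;  Point C−Point A: 641a − 1064b = −118.3.
Solving gives a = 0.33535, b = 0.31321.
|∇z| = √(a²+b²) = 0.45887, so dip δ = arctan(0.45887) = 24.65°.
True thickness = vertical thickness × cos δ = 60 × cos 24.65° = 54.53 m.

54.53 m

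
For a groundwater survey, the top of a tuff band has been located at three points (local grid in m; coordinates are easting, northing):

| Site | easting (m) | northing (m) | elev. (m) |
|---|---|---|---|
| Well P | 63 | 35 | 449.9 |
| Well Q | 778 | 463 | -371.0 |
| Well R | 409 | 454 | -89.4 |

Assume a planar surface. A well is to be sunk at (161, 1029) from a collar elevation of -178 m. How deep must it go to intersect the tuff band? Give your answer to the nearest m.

112 m

Let the plane be z = a·easting + b·northing + c.
Well Q−Well P: 715a + 428b = −820.9;  Well R−Well P: 346a + 419b = −539.3.
Solving gives a = −0.74679, b = −0.67043.
Then c = 449.9 − a·63 − b·35 = 520.41.
At (161, 1029): z_contact = −120.2 − 689.9 + 520.41 = -289.7 m.
Depth below ground = -178 − (-289.7) = 112 m.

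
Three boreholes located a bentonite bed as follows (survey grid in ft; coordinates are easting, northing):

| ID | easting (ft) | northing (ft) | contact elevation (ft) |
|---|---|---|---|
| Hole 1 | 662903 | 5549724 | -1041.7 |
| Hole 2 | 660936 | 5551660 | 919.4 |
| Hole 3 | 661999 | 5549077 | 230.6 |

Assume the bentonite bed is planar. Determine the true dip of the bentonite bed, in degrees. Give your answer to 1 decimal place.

51.5°

Let the plane be z = a·easting + b·northing + c.
Hole 2−Hole 1: −1967a + 1936b = 1961.1;  Hole 3−Hole 1: −904a − 647b = 1272.3.
Solving gives a = −1.23462, b = −0.24143.
Gradient magnitude |∇z| = √(a² + b²) = √(1.52429 + 0.05829) = 1.25800.
True dip = arctan(1.25800) = 51.5°, dipping toward E (azimuth ≈ 079°).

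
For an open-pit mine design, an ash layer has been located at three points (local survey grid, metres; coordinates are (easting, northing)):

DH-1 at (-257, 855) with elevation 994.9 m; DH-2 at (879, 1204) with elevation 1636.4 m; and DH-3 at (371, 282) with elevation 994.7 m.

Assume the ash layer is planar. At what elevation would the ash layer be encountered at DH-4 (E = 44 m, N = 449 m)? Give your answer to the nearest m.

Let the plane be z = a·E + b·N + c.
DH-2−DH-1: 1136a + 349b = 641.5;  DH-3−DH-1: 628a − 573b = −0.2.
Solving gives a = 0.42238, b = 0.46327.
Then c = 994.9 − a·-257 − b·855 = 707.36.
At (44, 449): z = 18.6 + 208.0 + 707.36 = 933.9 m.

934 m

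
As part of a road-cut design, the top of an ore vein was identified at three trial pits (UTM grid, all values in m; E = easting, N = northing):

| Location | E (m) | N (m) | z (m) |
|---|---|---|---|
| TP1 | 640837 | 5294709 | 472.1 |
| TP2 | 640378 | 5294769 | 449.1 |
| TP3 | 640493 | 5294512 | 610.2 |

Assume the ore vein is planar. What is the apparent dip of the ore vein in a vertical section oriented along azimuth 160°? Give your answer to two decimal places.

30.61°

Two edge vectors: TP1→TP2 = (-459, 60, -23), TP1→TP3 = (-344, -197, 138.1).
Normal n = (TP1→TP2) × (TP1→TP3) = (3755, 71299.9, 111063).
So ∂z/∂E = −n_x/n_z = −0.03381 and ∂z/∂N = −n_y/n_z = −0.64198.
Unit vector along 160° is (sin 160°, cos 160°) = (0.3420, -0.9397).
Slope in that direction = a·(0.3420) + b·(-0.9397) = 0.59170.
Apparent dip = arctan|0.59170| = 30.61° (true dip is 32.7°, so apparent ≤ true as expected).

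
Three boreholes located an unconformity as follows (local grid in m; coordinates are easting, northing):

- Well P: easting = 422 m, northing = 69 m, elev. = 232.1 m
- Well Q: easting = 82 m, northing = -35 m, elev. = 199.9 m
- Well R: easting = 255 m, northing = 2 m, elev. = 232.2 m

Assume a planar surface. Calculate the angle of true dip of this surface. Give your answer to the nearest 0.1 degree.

Two edge vectors: Well P→Well Q = (-340, -104, -32.2), Well P→Well R = (-167, -67, 0.1).
Normal n = (Well P→Well Q) × (Well P→Well R) = (-2167.8, 5411.4, 5412).
So ∂z/∂easting = −n_x/n_z = 0.40055 and ∂z/∂northing = −n_y/n_z = −0.99989.
Gradient magnitude |∇z| = √(a² + b²) = √(0.16044 + 0.99978) = 1.07714.
True dip = arctan(1.07714) = 47.1°, dipping toward NNW (azimuth ≈ 338°).

47.1°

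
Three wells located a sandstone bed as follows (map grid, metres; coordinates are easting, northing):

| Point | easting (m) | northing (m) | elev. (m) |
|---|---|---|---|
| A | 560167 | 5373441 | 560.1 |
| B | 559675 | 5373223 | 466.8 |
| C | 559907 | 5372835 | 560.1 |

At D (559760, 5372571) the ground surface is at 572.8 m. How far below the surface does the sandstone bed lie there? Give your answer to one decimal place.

20.6 m

Let the plane be z = a·easting + b·northing + c.
B−A: −492a − 218b = −93.3;  C−A: −260a − 606b = 0.
Solving gives a = 0.234146402, b = −0.100458852.
Then c = 560.1 − a·560167 − b·5373441 = 409208.73.
At (559760, 5372571): z_contact = 131065.79 − 539722.32 + 409208.73 = 552.20 m.
Depth below ground = 572.8 − 552.20 = 20.6 m.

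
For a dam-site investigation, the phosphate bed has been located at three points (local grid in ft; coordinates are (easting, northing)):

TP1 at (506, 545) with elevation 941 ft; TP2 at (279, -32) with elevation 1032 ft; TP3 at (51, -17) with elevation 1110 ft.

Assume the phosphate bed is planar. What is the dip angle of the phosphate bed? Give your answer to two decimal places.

Let the plane be z = a·E + b·N + c.
TP2−TP1: −227a − 577b = 91;  TP3−TP1: −455a − 562b = 169.
Solving gives a = −0.34359, b = −0.02254.
Gradient magnitude |∇z| = √(a² + b²) = √(0.11805 + 0.00051) = 0.34433.
True dip = arctan(0.34433) = 19.00°, dipping toward E (azimuth ≈ 086°).

19.00°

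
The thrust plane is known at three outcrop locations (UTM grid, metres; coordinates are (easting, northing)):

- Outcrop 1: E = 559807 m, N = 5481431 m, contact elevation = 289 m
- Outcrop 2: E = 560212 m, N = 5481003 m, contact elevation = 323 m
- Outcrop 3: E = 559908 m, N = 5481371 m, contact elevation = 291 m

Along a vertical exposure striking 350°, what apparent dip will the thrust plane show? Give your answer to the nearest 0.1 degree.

7.2°

Two edge vectors: Outcrop 1→Outcrop 2 = (405, -428, 34), Outcrop 1→Outcrop 3 = (101, -60, 2).
Normal n = (Outcrop 1→Outcrop 2) × (Outcrop 1→Outcrop 3) = (1184, 2624, 18928).
So ∂z/∂E = −n_x/n_z = −0.06255 and ∂z/∂N = −n_y/n_z = −0.13863.
Unit vector along 350° is (sin 350°, cos 350°) = (-0.1736, 0.9848).
Slope in that direction = a·(-0.1736) + b·(0.9848) = −0.12566.
Apparent dip = arctan|0.12566| = 7.2° (true dip is 8.6°, so apparent ≤ true as expected).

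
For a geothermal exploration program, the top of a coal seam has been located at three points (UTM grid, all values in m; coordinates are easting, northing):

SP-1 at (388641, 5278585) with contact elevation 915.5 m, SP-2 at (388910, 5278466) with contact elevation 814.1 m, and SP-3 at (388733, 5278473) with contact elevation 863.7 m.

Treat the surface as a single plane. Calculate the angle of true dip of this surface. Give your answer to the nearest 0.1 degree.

19.9°

Let the plane be z = a·easting + b·northing + c.
SP-2−SP-1: 269a − 119b = −101.4;  SP-3−SP-1: 92a − 112b = −51.8.
Solving gives a = −0.27073, b = 0.24011.
Gradient magnitude |∇z| = √(a² + b²) = √(0.07329 + 0.05766) = 0.36187.
True dip = arctan(0.36187) = 19.9°, dipping toward SE (azimuth ≈ 132°).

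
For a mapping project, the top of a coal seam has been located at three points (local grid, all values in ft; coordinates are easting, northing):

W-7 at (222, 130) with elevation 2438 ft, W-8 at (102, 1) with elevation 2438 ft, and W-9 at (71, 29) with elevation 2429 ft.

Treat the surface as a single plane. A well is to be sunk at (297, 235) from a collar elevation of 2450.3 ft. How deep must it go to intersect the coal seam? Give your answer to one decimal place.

15.9 ft

Two edge vectors: W-7→W-8 = (-120, -129, 0), W-7→W-9 = (-151, -101, -9).
Normal n = (W-7→W-8) × (W-7→W-9) = (1161, -1080, -7359).
So ∂z/∂easting = −n_x/n_z = 0.15777 and ∂z/∂northing = −n_y/n_z = −0.14676.
Intercept c from W-7: 2438 − 35.02 + 19.08 = 2422.05.
At (297, 235): z_contact = 46.86 − 34.49 + 2422.05 = 2434.42 ft.
Depth below ground = 2450.3 − 2434.42 = 15.9 ft.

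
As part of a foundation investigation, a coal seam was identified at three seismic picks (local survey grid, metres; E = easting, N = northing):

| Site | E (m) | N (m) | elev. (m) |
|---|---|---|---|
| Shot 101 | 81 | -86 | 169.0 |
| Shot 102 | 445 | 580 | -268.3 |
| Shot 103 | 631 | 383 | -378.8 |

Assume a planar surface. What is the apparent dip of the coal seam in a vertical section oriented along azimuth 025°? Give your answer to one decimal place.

28.2°

Let the plane be z = a·E + b·N + c.
Shot 102−Shot 101: 364a + 666b = −437.3;  Shot 103−Shot 101: 550a + 469b = −547.8.
Solving gives a = −0.81674, b = −0.21022.
Unit vector along 025° is (sin 25°, cos 25°) = (0.4226, 0.9063).
Slope in that direction = a·(0.4226) + b·(0.9063) = −0.53569.
Apparent dip = arctan|0.53569| = 28.2° (true dip is 40.1°, so apparent ≤ true as expected).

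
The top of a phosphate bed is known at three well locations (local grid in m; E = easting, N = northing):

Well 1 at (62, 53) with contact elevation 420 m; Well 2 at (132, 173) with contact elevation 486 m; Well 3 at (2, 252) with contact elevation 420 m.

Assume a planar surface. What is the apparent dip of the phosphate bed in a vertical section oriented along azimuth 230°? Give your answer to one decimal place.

30.8°

Let the plane be z = a·E + b·N + c.
Well 2−Well 1: 70a + 120b = 66;  Well 3−Well 1: −60a + 199b = 0.
Solving gives a = 0.62158, b = 0.18741.
Unit vector along 230° is (sin 230°, cos 230°) = (-0.7660, -0.6428).
Slope in that direction = a·(-0.7660) + b·(-0.6428) = −0.59662.
Apparent dip = arctan|0.59662| = 30.8° (true dip is 33.0°, so apparent ≤ true as expected).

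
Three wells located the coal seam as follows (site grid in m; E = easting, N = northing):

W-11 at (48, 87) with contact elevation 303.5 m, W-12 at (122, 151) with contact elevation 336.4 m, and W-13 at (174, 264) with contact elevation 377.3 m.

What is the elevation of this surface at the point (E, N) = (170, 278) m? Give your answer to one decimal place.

Let the plane be z = a·E + b·N + c.
W-12−W-11: 74a + 64b = 32.9;  W-13−W-11: 126a + 177b = 73.8.
Solving gives a = 0.21853, b = 0.26138.
Then c = 303.5 − a·48 − b·87 = 270.27.
At (170, 278): z = 37.2 + 72.7 + 270.27 = 380.1 m.

380.1 m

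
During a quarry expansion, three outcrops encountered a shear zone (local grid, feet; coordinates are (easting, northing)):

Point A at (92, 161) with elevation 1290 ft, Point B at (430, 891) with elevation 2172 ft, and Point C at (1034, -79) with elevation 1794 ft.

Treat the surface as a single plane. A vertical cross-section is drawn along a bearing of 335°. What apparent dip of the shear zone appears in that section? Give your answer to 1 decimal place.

24.7°

Let the plane be z = a·E + b·N + c.
Point B−Point A: 338a + 730b = 882;  Point C−Point A: 942a − 240b = 504.
Solving gives a = 0.75392, b = 0.85914.
Unit vector along 335° is (sin 335°, cos 335°) = (-0.4226, 0.9063).
Slope in that direction = a·(-0.4226) + b·(0.9063) = 0.46003.
Apparent dip = arctan|0.46003| = 24.7° (true dip is 48.8°, so apparent ≤ true as expected).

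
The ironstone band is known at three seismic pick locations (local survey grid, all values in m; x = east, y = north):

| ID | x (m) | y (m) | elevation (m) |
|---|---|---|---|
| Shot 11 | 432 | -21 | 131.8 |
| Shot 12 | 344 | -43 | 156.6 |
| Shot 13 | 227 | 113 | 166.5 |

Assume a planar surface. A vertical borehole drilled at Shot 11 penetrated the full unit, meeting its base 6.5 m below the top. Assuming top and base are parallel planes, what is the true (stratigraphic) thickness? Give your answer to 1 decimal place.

6.3 m

Let the plane be z = a·x + b·y + c.
Shot 12−Shot 11: −88a − 22b = 24.8;  Shot 13−Shot 11: −205a + 134b = 34.7.
Solving gives a = −0.25068, b = −0.12455.
|∇z| = √(a²+b²) = 0.27992, so dip δ = arctan(0.27992) = 15.64°.
True thickness = vertical thickness × cos δ = 6.5 × cos 15.64° = 6.3 m.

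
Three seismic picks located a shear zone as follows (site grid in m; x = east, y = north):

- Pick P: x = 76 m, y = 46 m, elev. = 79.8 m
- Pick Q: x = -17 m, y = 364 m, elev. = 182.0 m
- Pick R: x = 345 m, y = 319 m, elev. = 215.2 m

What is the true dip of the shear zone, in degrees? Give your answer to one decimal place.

21.1°

Let the plane be z = a·x + b·y + c.
Pick Q−Pick P: −93a + 318b = 102.2;  Pick R−Pick P: 269a + 273b = 135.4.
Solving gives a = 0.13663, b = 0.36134.
Gradient magnitude |∇z| = √(a² + b²) = √(0.01867 + 0.13057) = 0.38631.
True dip = arctan(0.38631) = 21.1°, dipping toward SSW (azimuth ≈ 201°).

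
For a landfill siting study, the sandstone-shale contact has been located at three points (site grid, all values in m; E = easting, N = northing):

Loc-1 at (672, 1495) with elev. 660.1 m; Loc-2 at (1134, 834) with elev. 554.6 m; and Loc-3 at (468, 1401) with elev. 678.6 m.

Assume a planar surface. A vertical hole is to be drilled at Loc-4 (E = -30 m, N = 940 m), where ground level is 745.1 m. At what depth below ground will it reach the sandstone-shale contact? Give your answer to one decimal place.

Two edge vectors: Loc-1→Loc-2 = (462, -661, -105.5), Loc-1→Loc-3 = (-204, -94, 18.5).
Normal n = (Loc-1→Loc-2) × (Loc-1→Loc-3) = (-22145.5, 12975, -178272).
So ∂z/∂E = −n_x/n_z = −0.124223 and ∂z/∂N = −n_y/n_z = 0.072782.
Intercept c from Loc-1: 660.1 + 83.48 − 108.81 = 634.77.
At (-30, 940): z_contact = 3.73 + 68.42 + 634.77 = 706.91 m.
Depth below ground = 745.1 − 706.91 = 38.2 m.

38.2 m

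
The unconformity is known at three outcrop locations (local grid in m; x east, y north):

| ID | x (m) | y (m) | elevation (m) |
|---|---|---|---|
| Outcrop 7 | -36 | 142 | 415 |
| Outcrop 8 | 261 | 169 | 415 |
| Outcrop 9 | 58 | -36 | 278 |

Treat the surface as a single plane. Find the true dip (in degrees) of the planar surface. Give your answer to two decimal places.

Two edge vectors: Outcrop 7→Outcrop 8 = (297, 27, 0), Outcrop 7→Outcrop 9 = (94, -178, -137).
Normal n = (Outcrop 7→Outcrop 8) × (Outcrop 7→Outcrop 9) = (-3699, 40689, -55404).
So ∂z/∂x = −n_x/n_z = −0.06676 and ∂z/∂y = −n_y/n_z = 0.73441.
Gradient magnitude |∇z| = √(a² + b²) = √(0.00446 + 0.53935) = 0.73743.
True dip = arctan(0.73743) = 36.41°, dipping toward S (azimuth ≈ 175°).

36.41°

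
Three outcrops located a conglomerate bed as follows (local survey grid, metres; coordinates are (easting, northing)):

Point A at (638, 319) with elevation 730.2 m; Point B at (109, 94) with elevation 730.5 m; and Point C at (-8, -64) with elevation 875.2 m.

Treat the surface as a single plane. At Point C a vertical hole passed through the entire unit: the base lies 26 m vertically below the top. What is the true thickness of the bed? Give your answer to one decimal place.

14.7 m

Let the plane be z = a·E + b·N + c.
Point B−Point A: −529a − 225b = 0.3;  Point C−Point A: −646a − 383b = 145.
Solving gives a = 0.56779, b = −1.33628.
|∇z| = √(a²+b²) = 1.45190, so dip δ = arctan(1.45190) = 55.44°.
True thickness = vertical thickness × cos δ = 26 × cos 55.44° = 14.7 m.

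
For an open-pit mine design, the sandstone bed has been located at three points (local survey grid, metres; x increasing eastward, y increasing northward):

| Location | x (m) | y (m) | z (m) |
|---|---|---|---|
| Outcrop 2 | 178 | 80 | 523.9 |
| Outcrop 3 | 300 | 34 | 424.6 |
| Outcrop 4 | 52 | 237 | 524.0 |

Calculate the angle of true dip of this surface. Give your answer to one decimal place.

56.2°

Let the plane be z = a·x + b·y + c.
Outcrop 3−Outcrop 2: 122a − 46b = −99.3;  Outcrop 4−Outcrop 2: −126a + 157b = 0.1.
Solving gives a = −1.16675, b = −0.93574.
Gradient magnitude |∇z| = √(a² + b²) = √(1.36131 + 0.87561) = 1.49563.
True dip = arctan(1.49563) = 56.2°, dipping toward NE (azimuth ≈ 051°).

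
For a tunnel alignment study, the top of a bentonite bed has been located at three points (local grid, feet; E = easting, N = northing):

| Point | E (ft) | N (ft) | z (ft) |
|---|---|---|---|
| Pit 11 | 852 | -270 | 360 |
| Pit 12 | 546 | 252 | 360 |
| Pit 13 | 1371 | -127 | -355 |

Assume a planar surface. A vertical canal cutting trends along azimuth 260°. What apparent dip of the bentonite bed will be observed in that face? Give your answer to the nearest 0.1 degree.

52.2°

Two edge vectors: Pit 11→Pit 12 = (-306, 522, 0), Pit 11→Pit 13 = (519, 143, -715).
Normal n = (Pit 11→Pit 12) × (Pit 11→Pit 13) = (-373230, -218790, -314676).
So ∂z/∂E = −n_x/n_z = −1.18608 and ∂z/∂N = −n_y/n_z = −0.69529.
Unit vector along 260° is (sin 260°, cos 260°) = (-0.9848, -0.1736).
Slope in that direction = a·(-0.9848) + b·(-0.1736) = 1.28879.
Apparent dip = arctan|1.28879| = 52.2° (true dip is 54.0°, so apparent ≤ true as expected).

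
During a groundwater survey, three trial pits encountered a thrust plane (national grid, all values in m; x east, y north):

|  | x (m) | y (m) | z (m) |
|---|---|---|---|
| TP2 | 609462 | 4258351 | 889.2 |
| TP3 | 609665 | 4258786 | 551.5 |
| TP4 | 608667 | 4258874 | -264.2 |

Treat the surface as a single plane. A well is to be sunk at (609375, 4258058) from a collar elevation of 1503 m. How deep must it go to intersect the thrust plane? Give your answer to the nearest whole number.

351 m

Let the plane be z = a·x + b·y + c.
TP3−TP2: 203a + 435b = −337.7;  TP4−TP2: −795a + 523b = −1153.4.
Solving gives a = 0.71928366, b = −1.11198755.
Then c = 889.2 − a·609462 − b·4258351 = 4297746.43.
At (609375, 4258058): z_contact = 438313.5 − 4734907.5 + 4297746.43 = 1152.4 m.
Depth below ground = 1503 − 1152.4 = 351 m.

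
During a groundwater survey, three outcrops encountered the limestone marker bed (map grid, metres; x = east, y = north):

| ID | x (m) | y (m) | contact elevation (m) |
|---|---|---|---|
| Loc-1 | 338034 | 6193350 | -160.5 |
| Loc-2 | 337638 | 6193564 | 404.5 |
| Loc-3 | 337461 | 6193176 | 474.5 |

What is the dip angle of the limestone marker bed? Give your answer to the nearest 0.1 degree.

Two edge vectors: Loc-1→Loc-2 = (-396, 214, 565), Loc-1→Loc-3 = (-573, -174, 635).
Normal n = (Loc-1→Loc-2) × (Loc-1→Loc-3) = (234200, -72285, 191526).
So ∂z/∂x = −n_x/n_z = −1.22281 and ∂z/∂y = −n_y/n_z = 0.37742.
Gradient magnitude |∇z| = √(a² + b²) = √(1.49527 + 0.14244) = 1.27973.
True dip = arctan(1.27973) = 52.0°, dipping toward ESE (azimuth ≈ 107°).

52.0°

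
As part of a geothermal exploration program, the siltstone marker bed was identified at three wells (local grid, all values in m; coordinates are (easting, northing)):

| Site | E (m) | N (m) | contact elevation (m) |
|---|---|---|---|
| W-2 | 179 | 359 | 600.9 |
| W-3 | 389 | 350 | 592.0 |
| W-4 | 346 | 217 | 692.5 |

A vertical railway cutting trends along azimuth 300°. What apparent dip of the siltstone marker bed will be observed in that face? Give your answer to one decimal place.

16.8°

Let the plane be z = a·E + b·N + c.
W-3−W-2: 210a − 9b = −8.9;  W-4−W-2: 167a − 142b = 91.6.
Solving gives a = −0.07374, b = −0.73180.
Unit vector along 300° is (sin 300°, cos 300°) = (-0.8660, 0.5000).
Slope in that direction = a·(-0.8660) + b·(0.5000) = −0.30203.
Apparent dip = arctan|0.30203| = 16.8° (true dip is 36.3°, so apparent ≤ true as expected).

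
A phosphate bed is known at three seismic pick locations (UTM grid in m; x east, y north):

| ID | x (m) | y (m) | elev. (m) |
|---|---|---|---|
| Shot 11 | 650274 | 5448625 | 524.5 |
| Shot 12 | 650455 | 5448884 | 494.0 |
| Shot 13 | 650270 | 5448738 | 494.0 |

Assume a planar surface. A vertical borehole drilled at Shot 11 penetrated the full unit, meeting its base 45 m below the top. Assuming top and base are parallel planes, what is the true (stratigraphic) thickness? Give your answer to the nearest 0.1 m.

42.7 m

Let the plane be z = a·x + b·y + c.
Shot 12−Shot 11: 181a + 259b = −30.5;  Shot 13−Shot 11: −4a + 113b = −30.5.
Solving gives a = 0.20722, b = −0.26258.
|∇z| = √(a²+b²) = 0.33450, so dip δ = arctan(0.33450) = 18.49°.
True thickness = vertical thickness × cos δ = 45 × cos 18.49° = 42.7 m.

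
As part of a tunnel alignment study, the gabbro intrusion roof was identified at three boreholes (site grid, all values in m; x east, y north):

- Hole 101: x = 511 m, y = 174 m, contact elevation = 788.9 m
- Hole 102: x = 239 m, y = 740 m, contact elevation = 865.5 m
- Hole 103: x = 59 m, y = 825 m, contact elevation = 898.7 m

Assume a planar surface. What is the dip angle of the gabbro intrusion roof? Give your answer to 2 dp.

9.49°

Let the plane be z = a·x + b·y + c.
Hole 102−Hole 101: −272a + 566b = 76.6;  Hole 103−Hole 101: −452a + 651b = 109.8.
Solving gives a = −0.15592, b = 0.06041.
Gradient magnitude |∇z| = √(a² + b²) = √(0.02431 + 0.00365) = 0.16721.
True dip = arctan(0.16721) = 9.49°, dipping toward ESE (azimuth ≈ 111°).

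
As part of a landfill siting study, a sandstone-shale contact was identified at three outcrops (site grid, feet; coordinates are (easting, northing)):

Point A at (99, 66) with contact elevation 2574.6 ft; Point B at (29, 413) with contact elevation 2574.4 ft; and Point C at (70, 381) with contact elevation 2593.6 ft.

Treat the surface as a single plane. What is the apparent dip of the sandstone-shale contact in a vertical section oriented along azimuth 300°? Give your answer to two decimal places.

23.03°

Let the plane be z = a·E + b·N + c.
Point B−Point A: −70a + 347b = −0.2;  Point C−Point A: −29a + 315b = 19.
Solving gives a = 0.55527, b = 0.11144.
Unit vector along 300° is (sin 300°, cos 300°) = (-0.8660, 0.5000).
Slope in that direction = a·(-0.8660) + b·(0.5000) = −0.42516.
Apparent dip = arctan|0.42516| = 23.03° (true dip is 29.5°, so apparent ≤ true as expected).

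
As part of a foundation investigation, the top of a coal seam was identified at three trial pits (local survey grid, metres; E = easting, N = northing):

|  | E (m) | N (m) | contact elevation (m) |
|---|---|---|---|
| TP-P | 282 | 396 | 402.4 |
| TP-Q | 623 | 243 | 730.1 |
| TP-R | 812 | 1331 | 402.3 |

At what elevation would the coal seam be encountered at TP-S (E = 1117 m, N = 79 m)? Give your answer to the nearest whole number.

1180 m

Let the plane be z = a·E + b·N + c.
TP-Q−TP-P: 341a − 153b = 327.7;  TP-R−TP-P: 530a + 935b = −0.1.
Solving gives a = 0.76610, b = −0.43437.
Then c = 402.4 − a·282 − b·396 = 358.37.
At (1117, 79): z = 855.7 − 34.3 + 358.37 = 1179.8 m.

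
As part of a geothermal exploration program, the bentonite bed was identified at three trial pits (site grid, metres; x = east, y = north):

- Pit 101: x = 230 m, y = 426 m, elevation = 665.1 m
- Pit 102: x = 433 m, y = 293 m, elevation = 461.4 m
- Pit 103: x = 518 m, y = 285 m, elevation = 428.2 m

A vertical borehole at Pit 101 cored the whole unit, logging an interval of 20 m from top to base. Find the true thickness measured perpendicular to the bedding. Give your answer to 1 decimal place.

13.3 m

Two edge vectors: Pit 101→Pit 102 = (203, -133, -203.7), Pit 101→Pit 103 = (288, -141, -236.9).
Normal n = (Pit 101→Pit 102) × (Pit 101→Pit 103) = (2786, -10574.9, 9681).
So ∂z/∂x = −n_x/n_z = −0.28778 and ∂z/∂y = −n_y/n_z = 1.09234.
|∇z| = √(a²+b²) = 1.12961, so dip δ = arctan(1.12961) = 48.48°.
True thickness = vertical thickness × cos δ = 20 × cos 48.48° = 13.3 m.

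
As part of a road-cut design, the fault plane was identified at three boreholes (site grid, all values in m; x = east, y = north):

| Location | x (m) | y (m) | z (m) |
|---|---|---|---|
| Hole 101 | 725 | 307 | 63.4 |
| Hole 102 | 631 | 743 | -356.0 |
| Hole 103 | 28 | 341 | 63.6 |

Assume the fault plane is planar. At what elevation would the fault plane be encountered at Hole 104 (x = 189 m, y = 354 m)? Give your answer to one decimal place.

Two edge vectors: Hole 101→Hole 102 = (-94, 436, -419.4), Hole 101→Hole 103 = (-697, 34, 0.2).
Normal n = (Hole 101→Hole 102) × (Hole 101→Hole 103) = (14346.8, 292340.6, 300696).
So ∂z/∂x = −n_x/n_z = −0.04771 and ∂z/∂y = −n_y/n_z = −0.97221.
Intercept c from Hole 101: 63.4 + 34.59 + 298.47 = 396.46.
At (189, 354): z = −9.0 − 344.2 + 396.46 = 43.3 m.

43.3 m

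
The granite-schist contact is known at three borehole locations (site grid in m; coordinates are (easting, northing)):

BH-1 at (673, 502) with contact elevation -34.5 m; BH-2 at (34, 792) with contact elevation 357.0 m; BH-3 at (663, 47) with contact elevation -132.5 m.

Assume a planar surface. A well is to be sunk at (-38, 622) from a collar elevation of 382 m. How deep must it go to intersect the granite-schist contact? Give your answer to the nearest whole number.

27 m

Two edge vectors: BH-1→BH-2 = (-639, 290, 391.5), BH-1→BH-3 = (-10, -455, -98).
Normal n = (BH-1→BH-2) × (BH-1→BH-3) = (149712.5, -66537, 293645).
So ∂z/∂E = −n_x/n_z = −0.50984 and ∂z/∂N = −n_y/n_z = 0.22659.
Intercept c from BH-1: -34.5 + 343.12 − 113.75 = 194.88.
At (-38, 622): z_contact = 19.4 + 140.9 + 194.88 = 355.2 m.
Depth below ground = 382 − 355.2 = 27 m.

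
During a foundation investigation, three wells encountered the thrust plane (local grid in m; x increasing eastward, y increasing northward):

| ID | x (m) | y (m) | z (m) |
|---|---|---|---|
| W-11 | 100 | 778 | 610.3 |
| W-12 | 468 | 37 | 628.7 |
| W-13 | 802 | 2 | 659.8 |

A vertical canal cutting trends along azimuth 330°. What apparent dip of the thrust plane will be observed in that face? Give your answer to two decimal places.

Let the plane be z = a·x + b·y + c.
W-12−W-11: 368a − 741b = 18.4;  W-13−W-11: 702a − 776b = 49.5.
Solving gives a = 0.09548, b = 0.02259.
Unit vector along 330° is (sin 330°, cos 330°) = (-0.5000, 0.8660).
Slope in that direction = a·(-0.5000) + b·(0.8660) = −0.02818.
Apparent dip = arctan|0.02818| = 1.61° (true dip is 5.6°, so apparent ≤ true as expected).

1.61°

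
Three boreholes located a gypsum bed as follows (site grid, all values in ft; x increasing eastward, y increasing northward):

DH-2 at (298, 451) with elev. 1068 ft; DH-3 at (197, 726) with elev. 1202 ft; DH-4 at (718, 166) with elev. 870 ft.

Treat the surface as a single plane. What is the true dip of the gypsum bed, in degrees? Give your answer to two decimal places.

Let the plane be z = a·x + b·y + c.
DH-3−DH-2: −101a + 275b = 134;  DH-4−DH-2: 420a − 285b = −198.
Solving gives a = −0.18751, b = 0.41841.
Gradient magnitude |∇z| = √(a² + b²) = √(0.03516 + 0.17506) = 0.45850.
True dip = arctan(0.45850) = 24.63°, dipping toward SSE (azimuth ≈ 156°).

24.63°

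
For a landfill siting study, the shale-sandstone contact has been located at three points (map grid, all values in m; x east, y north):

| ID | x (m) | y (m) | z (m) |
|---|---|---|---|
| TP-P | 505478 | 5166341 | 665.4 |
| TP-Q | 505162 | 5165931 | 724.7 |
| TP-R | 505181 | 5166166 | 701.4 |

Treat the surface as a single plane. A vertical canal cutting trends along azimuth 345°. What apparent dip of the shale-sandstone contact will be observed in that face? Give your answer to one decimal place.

Let the plane be z = a·x + b·y + c.
TP-Q−TP-P: −316a − 410b = 59.3;  TP-R−TP-P: −297a − 175b = 36.
Solving gives a = −0.06593, b = −0.09382.
Unit vector along 345° is (sin 345°, cos 345°) = (-0.2588, 0.9659).
Slope in that direction = a·(-0.2588) + b·(0.9659) = −0.07356.
Apparent dip = arctan|0.07356| = 4.2° (true dip is 6.5°, so apparent ≤ true as expected).

4.2°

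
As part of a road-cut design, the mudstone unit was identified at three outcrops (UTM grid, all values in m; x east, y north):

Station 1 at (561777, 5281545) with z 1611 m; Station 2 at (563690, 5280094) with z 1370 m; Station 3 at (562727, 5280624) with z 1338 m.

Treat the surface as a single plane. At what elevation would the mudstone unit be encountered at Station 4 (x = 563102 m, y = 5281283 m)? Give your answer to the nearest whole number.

Let the plane be z = a·x + b·y + c.
Station 2−Station 1: 1913a − 1451b = −241;  Station 3−Station 1: 950a − 921b = −273.
Solving gives a = 0.45422940, b = 0.76494889.
Then c = 1611 − a·561777 − b·5281545 = −4293676.64.
At (563102, 5281283): z = 255777.5 + 4039911.6 − 4293676.64 = 2012.4 m.

2012 m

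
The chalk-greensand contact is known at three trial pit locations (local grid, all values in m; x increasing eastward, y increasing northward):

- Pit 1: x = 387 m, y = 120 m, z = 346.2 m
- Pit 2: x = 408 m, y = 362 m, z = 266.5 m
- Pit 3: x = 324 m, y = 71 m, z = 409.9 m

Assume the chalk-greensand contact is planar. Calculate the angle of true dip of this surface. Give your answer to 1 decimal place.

Two edge vectors: Pit 1→Pit 2 = (21, 242, -79.7), Pit 1→Pit 3 = (-63, -49, 63.7).
Normal n = (Pit 1→Pit 2) × (Pit 1→Pit 3) = (11510.1, 3683.4, 14217).
So ∂z/∂x = −n_x/n_z = −0.80960 and ∂z/∂y = −n_y/n_z = −0.25908.
Gradient magnitude |∇z| = √(a² + b²) = √(0.65545 + 0.06712) = 0.85005.
True dip = arctan(0.85005) = 40.4°, dipping toward ENE (azimuth ≈ 072°).

40.4°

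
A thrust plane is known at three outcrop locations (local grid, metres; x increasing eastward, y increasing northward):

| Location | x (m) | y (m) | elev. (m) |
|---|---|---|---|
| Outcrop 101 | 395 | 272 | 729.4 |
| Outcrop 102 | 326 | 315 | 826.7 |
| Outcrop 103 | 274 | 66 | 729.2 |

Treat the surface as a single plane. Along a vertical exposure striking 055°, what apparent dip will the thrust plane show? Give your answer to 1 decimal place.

Two edge vectors: Outcrop 101→Outcrop 102 = (-69, 43, 97.3), Outcrop 101→Outcrop 103 = (-121, -206, -0.2).
Normal n = (Outcrop 101→Outcrop 102) × (Outcrop 101→Outcrop 103) = (20035.2, -11787.1, 19417).
So ∂z/∂x = −n_x/n_z = −1.03184 and ∂z/∂y = −n_y/n_z = 0.60705.
Unit vector along 055° is (sin 55°, cos 55°) = (0.8192, 0.5736).
Slope in that direction = a·(0.8192) + b·(0.5736) = −0.49704.
Apparent dip = arctan|0.49704| = 26.4° (true dip is 50.1°, so apparent ≤ true as expected).

26.4°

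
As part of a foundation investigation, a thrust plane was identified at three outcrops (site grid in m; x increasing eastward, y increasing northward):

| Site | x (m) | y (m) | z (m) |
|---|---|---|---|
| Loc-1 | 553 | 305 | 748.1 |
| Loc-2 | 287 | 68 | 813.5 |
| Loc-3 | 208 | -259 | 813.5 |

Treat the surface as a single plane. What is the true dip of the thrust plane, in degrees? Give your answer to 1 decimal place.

Let the plane be z = a·x + b·y + c.
Loc-2−Loc-1: −266a − 237b = 65.4;  Loc-3−Loc-1: −345a − 564b = 65.4.
Solving gives a = −0.31330, b = 0.07569.
Gradient magnitude |∇z| = √(a² + b²) = √(0.09816 + 0.00573) = 0.32232.
True dip = arctan(0.32232) = 17.9°, dipping toward ESE (azimuth ≈ 104°).

17.9°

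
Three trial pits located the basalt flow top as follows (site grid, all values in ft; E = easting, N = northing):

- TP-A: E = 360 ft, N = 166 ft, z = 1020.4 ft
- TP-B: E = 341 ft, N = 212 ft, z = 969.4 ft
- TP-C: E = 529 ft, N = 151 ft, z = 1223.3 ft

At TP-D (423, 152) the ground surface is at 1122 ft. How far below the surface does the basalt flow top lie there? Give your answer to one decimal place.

Let the plane be z = a·E + b·N + c.
TP-B−TP-A: −19a + 46b = −51;  TP-C−TP-A: 169a − 15b = 202.9.
Solving gives a = 1.14413, b = −0.63612.
Then c = 1020.4 − a·360 − b·166 = 714.11.
At (423, 152): z_contact = 483.97 − 96.69 + 714.11 = 1101.39 ft.
Depth below ground = 1122 − 1101.39 = 20.6 ft.

20.6 ft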